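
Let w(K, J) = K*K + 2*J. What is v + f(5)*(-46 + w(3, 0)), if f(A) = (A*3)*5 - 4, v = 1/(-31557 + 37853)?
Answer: -16539591/6296 ≈ -2627.0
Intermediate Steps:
w(K, J) = K² + 2*J
v = 1/6296 ≈ 0.00015883
f(A) = -4 + 15*A (f(A) = (3*A)*5 - 4 = 15*A - 4 = -4 + 15*A)
v + f(5)*(-46 + w(3, 0)) = 1/6296 + (-4 + 15*5)*(-46 + (3² + 2*0)) = 1/6296 + (-4 + 75)*(-46 + (9 + 0)) = 1/6296 + 71*(-46 + 9) = 1/6296 + 71*(-37) = 1/6296 - 2627 = -16539591/6296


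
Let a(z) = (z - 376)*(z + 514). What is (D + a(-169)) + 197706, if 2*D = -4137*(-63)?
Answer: 279993/2 ≈ 1.4000e+5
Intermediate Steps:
D = 260631/2 (D = (-4137*(-63))/2 = (½)*260631 = 260631/2 ≈ 1.3032e+5)
a(z) = (-376 + z)*(514 + z)
(D + a(-169)) + 197706 = (260631/2 + (-193264 + (-169)² + 138*(-169))) + 197706 = (260631/2 + (-193264 + 28561 - 23322)) + 197706 = (260631/2 - 188025) + 197706 = -115419/2 + 197706 = 279993/2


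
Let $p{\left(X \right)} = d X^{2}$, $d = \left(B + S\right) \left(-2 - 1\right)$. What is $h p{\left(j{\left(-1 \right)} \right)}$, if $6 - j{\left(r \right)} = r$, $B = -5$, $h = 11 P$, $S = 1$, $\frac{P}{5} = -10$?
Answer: $-323400$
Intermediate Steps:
$P = -50$ ($P = 5 \left(-10\right) = -50$)
$h = -550$ ($h = 11 \left(-50\right) = -550$)
$j{\left(r \right)} = 6 - r$
$d = 12$ ($d = \left(-5 + 1\right) \left(-2 - 1\right) = \left(-4\right) \left(-3\right) = 12$)
$p{\left(X \right)} = 12 X^{2}$
$h p{\left(j{\left(-1 \right)} \right)} = - 550 \cdot 12 \left(6 - -1\right)^{2} = - 550 \cdot 12 \left(6 + 1\right)^{2} = - 550 \cdot 12 \cdot 7^{2} = - 550 \cdot 12 \cdot 49 = \left(-550\right) 588 = -323400$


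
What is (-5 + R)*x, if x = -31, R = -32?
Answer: 1147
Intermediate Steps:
(-5 + R)*x = (-5 - 32)*(-31) = -37*(-31) = 1147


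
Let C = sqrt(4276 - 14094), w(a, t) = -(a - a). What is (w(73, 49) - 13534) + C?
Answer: -13534 + I*sqrt(9818) ≈ -13534.0 + 99.086*I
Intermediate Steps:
w(a, t) = 0 (w(a, t) = -1*0 = 0)
C = I*sqrt(9818) (C = sqrt(-9818) = I*sqrt(9818) ≈ 99.086*I)
(w(73, 49) - 13534) + C = (0 - 13534) + I*sqrt(9818) = -13534 + I*sqrt(9818)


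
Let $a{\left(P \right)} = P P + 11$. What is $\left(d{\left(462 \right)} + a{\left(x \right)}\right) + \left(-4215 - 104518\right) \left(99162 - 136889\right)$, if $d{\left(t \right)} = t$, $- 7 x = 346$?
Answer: $\frac{201006467552}{49} \approx 4.1022 \cdot 10^{9}$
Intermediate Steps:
$x = - \frac{346}{7}$ ($x = \left(- \frac{1}{7}\right) 346 = - \frac{346}{7} \approx -49.429$)
$a{\left(P \right)} = 11 + P^{2}$ ($a{\left(P \right)} = P^{2} + 11 = 11 + P^{2}$)
$\left(d{\left(462 \right)} + a{\left(x \right)}\right) + \left(-4215 - 104518\right) \left(99162 - 136889\right) = \left(462 + \left(11 + \left(- \frac{346}{7}\right)^{2}\right)\right) + \left(-4215 - 104518\right) \left(99162 - 136889\right) = \left(462 + \left(11 + \frac{119716}{49}\right)\right) - -4102169891 = \left(462 + \frac{120255}{49}\right) + 4102169891 = \frac{142893}{49} + 4102169891 = \frac{201006467552}{49}$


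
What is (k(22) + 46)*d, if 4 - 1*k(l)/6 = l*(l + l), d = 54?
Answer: -309852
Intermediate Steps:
k(l) = 24 - 12*l**2 (k(l) = 24 - 6*l*(l + l) = 24 - 6*l*2*l = 24 - 12*l**2)
(k(22) + 46)*d = ((24 - 12*22**2) + 46)*54 = ((24 - 12*484) + 46)*54 = ((24 - 5808) + 46)*54 = (-5784 + 46)*54 = -5738*54 = -309852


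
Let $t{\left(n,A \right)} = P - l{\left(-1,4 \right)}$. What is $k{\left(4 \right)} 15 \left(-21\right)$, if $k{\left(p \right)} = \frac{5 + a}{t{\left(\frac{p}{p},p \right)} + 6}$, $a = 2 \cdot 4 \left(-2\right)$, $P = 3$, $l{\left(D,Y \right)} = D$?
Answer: $\frac{693}{2} \approx 346.5$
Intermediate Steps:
$t{\left(n,A \right)} = 4$ ($t{\left(n,A \right)} = 3 - -1 = 3 + 1 = 4$)
$a = -16$ ($a = 8 \left(-2\right) = -16$)
$k{\left(p \right)} = - \frac{11}{10}$ ($k{\left(p \right)} = \frac{5 - 16}{4 + 6} = - \frac{11}{10}$)
$k{\left(4 \right)} 15 \left(-21\right) = \left(- \frac{11}{10}\right) 15 \left(-21\right) = \left(- \frac{33}{2}\right) \left(-21\right) = \frac{693}{2}$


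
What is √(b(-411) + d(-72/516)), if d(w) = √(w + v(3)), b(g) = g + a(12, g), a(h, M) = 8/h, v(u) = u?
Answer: √(-6828357 + 387*√5289)/129 ≈ 20.215*I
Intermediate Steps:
b(g) = ⅔ + g (b(g) = g + 8/12 = g + 8*(1/12) = g + ⅔ = ⅔ + g)
d(w) = √(3 + w) (d(w) = √(w + 3) = √(3 + w))
√(b(-411) + d(-72/516)) = √((⅔ - 411) + √(3 - 72/516)) = √(-1231/3 + √(3 - 72*1/516)) = √(-1231/3 + √(3 - 6/43)) = √(-1231/3 + √(123/43)) = √(-1231/3 + √5289/43)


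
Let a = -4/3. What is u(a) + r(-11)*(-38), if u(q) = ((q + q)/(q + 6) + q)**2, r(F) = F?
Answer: 185938/441 ≈ 421.63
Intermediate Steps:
a = -4/3 (a = -4*1/3 = -4/3 ≈ -1.3333)
u(q) = (q + 2*q/(6 + q))**2 (u(q) = ((2*q)/(6 + q) + q)**2 = (2*q/(6 + q) + q)**2 = (q + 2*q/(6 + q))**2)
u(a) + r(-11)*(-38) = (-4/3)**2*(8 - 4/3)**2/(6 - 4/3)**2 - 11*(-38) = 16*(20/3)**2/(9*(14/3)**2) + 418 = (16/9)*(9/196)*(400/9) + 418 = 1600/441 + 418 = 185938/441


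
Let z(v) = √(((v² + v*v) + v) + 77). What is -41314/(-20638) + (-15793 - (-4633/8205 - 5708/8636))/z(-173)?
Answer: 20657/10319 - 279744887653*√59762/1058659626390 ≈ -62.596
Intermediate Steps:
z(v) = √(77 + v + 2*v²) (z(v) = √(((v² + v²) + v) + 77) = √((2*v² + v) + 77) = √((v + 2*v²) + 77) = √(77 + v + 2*v²))
-41314/(-20638) + (-15793 - (-4633/8205 - 5708/8636))/z(-173) = -41314/(-20638) + (-15793 - (-4633/8205 - 5708/8636))/(√(77 - 173 + 2*(-173)²)) = -41314*(-1/20638) + (-15793 - (-4633*1/8205 - 5708*1/8636))/(√(77 - 173 + 2*29929)) = 20657/10319 + (-15793 - (-4633/8205 - 1427/2159))/(√(77 - 173 + 59858)) = 20657/10319 + (-15793 - 1*(-21711182/17714595))/(√59762) = 20657/10319 + (-15793 + 21711182/17714595)*(√59762/59762) = 20657/10319 - 279744887653*√59762/1058659626390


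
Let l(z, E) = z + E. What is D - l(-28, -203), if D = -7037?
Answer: -6806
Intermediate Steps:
l(z, E) = E + z
D - l(-28, -203) = -7037 - (-203 - 28) = -7037 - 1*(-231) = -7037 + 231 = -6806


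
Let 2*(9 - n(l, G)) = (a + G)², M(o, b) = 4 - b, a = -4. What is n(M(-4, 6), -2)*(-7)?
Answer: 63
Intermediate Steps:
n(l, G) = 9 - (-4 + G)²/2
n(M(-4, 6), -2)*(-7) = (9 - (-4 - 2)²/2)*(-7) = (9 - ½*(-6)²)*(-7) = (9 - ½*36)*(-7) = (9 - 18)*(-7) = -9*(-7) = 63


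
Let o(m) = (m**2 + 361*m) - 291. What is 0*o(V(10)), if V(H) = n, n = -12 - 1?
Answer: 0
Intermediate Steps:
n = -13
V(H) = -13
o(m) = -291 + m**2 + 361*m
0*o(V(10)) = 0*(-291 + (-13)**2 + 361*(-13)) = 0*(-291 + 169 - 4693) = 0*(-4815) = 0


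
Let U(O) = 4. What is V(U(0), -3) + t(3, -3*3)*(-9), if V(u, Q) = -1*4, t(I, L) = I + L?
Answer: 50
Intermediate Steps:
V(u, Q) = -4
V(U(0), -3) + t(3, -3*3)*(-9) = -4 + (3 - 3*3)*(-9) = -4 + (3 - 9)*(-9) = -4 - 6*(-9) = -4 + 54 = 50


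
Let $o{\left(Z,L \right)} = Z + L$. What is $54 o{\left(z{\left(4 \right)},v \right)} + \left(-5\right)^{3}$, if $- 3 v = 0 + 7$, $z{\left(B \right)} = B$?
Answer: $-35$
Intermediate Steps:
$v = - \frac{7}{3}$ ($v = - \frac{0 + 7}{3} = \left(- \frac{1}{3}\right) 7 = - \frac{7}{3} \approx -2.3333$)
$o{\left(Z,L \right)} = L + Z$
$54 o{\left(z{\left(4 \right)},v \right)} + \left(-5\right)^{3} = 54 \left(- \frac{7}{3} + 4\right) + \left(-5\right)^{3} = 54 \cdot \frac{5}{3} - 125 = 90 - 125 = -35$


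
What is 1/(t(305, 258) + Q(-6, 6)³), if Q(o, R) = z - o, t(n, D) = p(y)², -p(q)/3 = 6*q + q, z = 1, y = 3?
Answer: 1/4312 ≈ 0.00023191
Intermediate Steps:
p(q) = -21*q (p(q) = -3*(6*q + q) = -21*q)
t(n, D) = 3969 (t(n, D) = (-21*3)² = (-63)² = 3969)
Q(o, R) = 1 - o
1/(t(305, 258) + Q(-6, 6)³) = 1/(3969 + (1 - 1*(-6))³) = 1/(3969 + (1 + 6)³) = 1/(3969 + 7³) = 1/(3969 + 343) = 1/4312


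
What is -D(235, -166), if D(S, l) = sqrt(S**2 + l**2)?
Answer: -sqrt(82781) ≈ -287.72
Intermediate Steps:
-D(235, -166) = -sqrt(235**2 + (-166)**2) = -sqrt(55225 + 27556) = -sqrt(82781)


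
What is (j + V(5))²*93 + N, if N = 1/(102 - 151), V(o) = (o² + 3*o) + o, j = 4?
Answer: 10941356/49 ≈ 2.2329e+5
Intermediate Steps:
V(o) = o² + 4*o
N = -1/49 (N = 1/(-49) = -1/49 ≈ -0.020408)
(j + V(5))²*93 + N = (4 + 5*(4 + 5))²*93 - 1/49 = (4 + 5*9)²*93 - 1/49 = (4 + 45)²*93 - 1/49 = 49²*93 - 1/49 = 2401*93 - 1/49 = 223293 - 1/49 = 10941356/49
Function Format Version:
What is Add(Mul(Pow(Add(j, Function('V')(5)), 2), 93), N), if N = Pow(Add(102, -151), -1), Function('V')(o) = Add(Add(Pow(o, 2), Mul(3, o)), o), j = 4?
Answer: Rational(10941356, 49) ≈ 2.2329e+5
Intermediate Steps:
Function('V')(o) = Add(Pow(o, 2), Mul(4, o))
N = Rational(-1, 49) (N = Pow(-49, -1) = Rational(-1, 49) ≈ -0.020408)
Add(Mul(Pow(Add(j, Function('V')(5)), 2), 93), N) = Add(Mul(Pow(Add(4, Mul(5, Add(4, 5))), 2), 93), Rational(-1, 49)) = Add(Mul(Pow(Add(4, Mul(5, 9)), 2), 93), Rational(-1, 49)) = Add(Mul(Pow(Add(4, 45), 2), 93), Rational(-1, 49)) = Add(Mul(Pow(49, 2), 93), Rational(-1, 49)) = Add(Mul(2401, 93), Rational(-1, 49)) = Add(223293, Rational(-1, 49)) = Rational(10941356, 49)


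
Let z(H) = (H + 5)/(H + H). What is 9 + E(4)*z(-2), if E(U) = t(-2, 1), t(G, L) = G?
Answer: 21/2 ≈ 10.500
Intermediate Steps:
E(U) = -2
z(H) = (5 + H)/(2*H) (z(H) = (5 + H)/((2*H)) = (5 + H)*(1/(2*H)) = (5 + H)/(2*H))
9 + E(4)*z(-2) = 9 - (5 - 2)/(-2) = 9 - (-1)*3/2 = 9 - 2*(-¾) = 9 + 3/2 = 21/2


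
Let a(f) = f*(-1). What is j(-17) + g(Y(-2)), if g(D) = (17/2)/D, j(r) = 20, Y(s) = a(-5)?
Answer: 217/10 ≈ 21.700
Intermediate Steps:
a(f) = -f
Y(s) = 5 (Y(s) = -1*(-5) = 5)
g(D) = 17/(2*D) (g(D) = (17*(½))/D = 17/(2*D))
j(-17) + g(Y(-2)) = 20 + (17/2)/5 = 20 + (17/2)*(⅕) = 20 + 17/10 = 217/10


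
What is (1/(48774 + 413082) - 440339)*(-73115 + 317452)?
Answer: -49691599812146671/461856 ≈ -1.0759e+11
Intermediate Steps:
(1/(48774 + 413082) - 440339)*(-73115 + 317452) = (1/461856 - 440339)*244337 = -203373209183/461856*244337 = -49691599812146671/461856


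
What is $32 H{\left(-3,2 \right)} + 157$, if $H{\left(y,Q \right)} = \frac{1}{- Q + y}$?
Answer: $\frac{753}{5} \approx 150.6$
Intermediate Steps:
$H{\left(y,Q \right)} = \frac{1}{y - Q}$
$32 H{\left(-3,2 \right)} + 157 = \frac{32}{-3 - 2} + 157 = \frac{32}{-5} + 157 = 32 \left(- \frac{1}{5}\right) + 157 = - \frac{32}{5} + 157 = \frac{753}{5}$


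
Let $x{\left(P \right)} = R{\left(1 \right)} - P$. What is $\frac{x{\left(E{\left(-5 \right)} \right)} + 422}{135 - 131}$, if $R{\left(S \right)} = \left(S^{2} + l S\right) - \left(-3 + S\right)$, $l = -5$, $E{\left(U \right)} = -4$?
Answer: $106$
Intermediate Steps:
$R{\left(S \right)} = 3 + S^{2} - 6 S$ ($R{\left(S \right)} = \left(S^{2} - 5 S\right) - \left(-3 + S\right) = 3 + S^{2} - 6 S$)
$x{\left(P \right)} = -2 - P$ ($x{\left(P \right)} = \left(3 + 1^{2} - 6\right) - P = \left(3 + 1 - 6\right) - P = -2 - P$)
$\frac{x{\left(E{\left(-5 \right)} \right)} + 422}{135 - 131} = \frac{\left(-2 - -4\right) + 422}{135 - 131} = \frac{\left(-2 + 4\right) + 422}{4} = \left(2 + 422\right) \frac{1}{4} = 424 \cdot \frac{1}{4} = 106$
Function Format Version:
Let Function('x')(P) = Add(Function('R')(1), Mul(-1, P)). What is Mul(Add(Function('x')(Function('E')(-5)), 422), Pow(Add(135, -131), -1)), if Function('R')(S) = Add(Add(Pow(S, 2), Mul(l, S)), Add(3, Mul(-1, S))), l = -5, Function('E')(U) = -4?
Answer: 106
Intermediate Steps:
Function('R')(S) = Add(3, Pow(S, 2), Mul(-6, S)) (Function('R')(S) = Add(Add(Pow(S, 2), Mul(-5, S)), Add(3, Mul(-1, S))) = Add(3, Pow(S, 2), Mul(-6, S)))
Function('x')(P) = Add(-2, Mul(-1, P)) (Function('x')(P) = Add(Add(3, Pow(1, 2), Mul(-6, 1)), Mul(-1, P)) = Add(Add(3, 1, -6), Mul(-1, P)) = Add(-2, Mul(-1, P)))
Mul(Add(Function('x')(Function('E')(-5)), 422), Pow(Add(135, -131), -1)) = Mul(Add(Add(-2, Mul(-1, -4)), 422), Pow(Add(135, -131), -1)) = Mul(Add(Add(-2, 4), 422), Pow(4, -1)) = Mul(Add(2, 422), Rational(1, 4)) = Mul(424, Rational(1, 4)) = 106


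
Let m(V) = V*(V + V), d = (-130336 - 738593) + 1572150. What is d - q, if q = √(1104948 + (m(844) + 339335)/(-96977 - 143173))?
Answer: 703221 - √2548966491641958/48030 ≈ 7.0217e+5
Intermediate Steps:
d = 703221 (d = -868929 + 1572150 = 703221)
m(V) = 2*V² (m(V) = V*(2*V) = 2*V²)
q = √2548966491641958/48030 (q = √(1104948 + (2*844² + 339335)/(-96977 - 143173)) = √(1104948 + (2*712336 + 339335)/(-240150)) = √(1104948 + (1424672 + 339335)*(-1/240150)) = √(1104948 + 1764007*(-1/240150)) = √(1104948 - 1764007/240150) = √(265351498193/240150) = √2548966491641958/48030 ≈ 1051.2)
d - q = 703221 - √2548966491641958/48030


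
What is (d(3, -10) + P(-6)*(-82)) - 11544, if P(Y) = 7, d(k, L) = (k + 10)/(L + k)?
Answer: -84839/7 ≈ -12120.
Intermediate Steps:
d(k, L) = (10 + k)/(L + k)
(d(3, -10) + P(-6)*(-82)) - 11544 = ((10 + 3)/(-10 + 3) + 7*(-82)) - 11544 = (13/(-7) - 574) - 11544 = (-1/7*13 - 574) - 11544 = (-13/7 - 574) - 11544 = -4031/7 - 11544 = -84839/7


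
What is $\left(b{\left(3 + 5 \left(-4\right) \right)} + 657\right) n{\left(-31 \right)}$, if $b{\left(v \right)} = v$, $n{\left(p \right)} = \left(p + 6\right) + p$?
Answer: $-35840$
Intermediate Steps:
$n{\left(p \right)} = 6 + 2 p$ ($n{\left(p \right)} = \left(6 + p\right) + p = 6 + 2 p$)
$\left(b{\left(3 + 5 \left(-4\right) \right)} + 657\right) n{\left(-31 \right)} = \left(\left(3 + 5 \left(-4\right)\right) + 657\right) \left(6 + 2 \left(-31\right)\right) = \left(\left(3 - 20\right) + 657\right) \left(6 - 62\right) = \left(-17 + 657\right) \left(-56\right) = 640 \left(-56\right) = -35840$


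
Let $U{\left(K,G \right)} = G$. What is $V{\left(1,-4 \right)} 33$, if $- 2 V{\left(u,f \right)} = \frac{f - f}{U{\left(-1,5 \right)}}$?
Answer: $0$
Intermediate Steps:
$V{\left(u,f \right)} = 0$ ($V{\left(u,f \right)} = - \frac{\left(f - f\right) \frac{1}{5}}{2} = - \frac{0 \cdot \frac{1}{5}}{2} = \left(- \frac{1}{2}\right) 0 = 0$)
$V{\left(1,-4 \right)} 33 = 0 \cdot 33 = 0$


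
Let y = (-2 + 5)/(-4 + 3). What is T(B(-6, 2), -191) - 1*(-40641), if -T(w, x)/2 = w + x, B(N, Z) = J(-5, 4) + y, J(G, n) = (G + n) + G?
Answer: 41041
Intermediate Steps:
y = -3 (y = 3/(-1) = 3*(-1) = -3)
J(G, n) = n + 2*G
B(N, Z) = -9 (B(N, Z) = (4 + 2*(-5)) - 3 = (4 - 10) - 3 = -6 - 3 = -9)
T(w, x) = -2*w - 2*x (T(w, x) = -2*(w + x) = -2*w - 2*x)
T(B(-6, 2), -191) - 1*(-40641) = (-2*(-9) - 2*(-191)) - 1*(-40641) = (18 + 382) + 40641 = 400 + 40641 = 41041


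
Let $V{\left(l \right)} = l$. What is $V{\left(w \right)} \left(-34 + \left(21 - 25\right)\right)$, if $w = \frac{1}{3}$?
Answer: $- \frac{38}{3} \approx -12.667$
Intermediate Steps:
$w = \frac{1}{3} \approx 0.33333$
$V{\left(w \right)} \left(-34 + \left(21 - 25\right)\right) = \frac{-34 + \left(21 - 25\right)}{3} = \frac{-34 - 4}{3} = \frac{1}{3} \left(-38\right) = - \frac{38}{3}$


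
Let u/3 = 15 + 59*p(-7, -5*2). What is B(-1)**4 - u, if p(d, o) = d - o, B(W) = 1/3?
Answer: -46655/81 ≈ -575.99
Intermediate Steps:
B(W) = 1/3
u = 576 (u = 3*(15 + 59*(-7 - (-5)*2)) = 3*(15 + 59*(-7 - 1*(-10))) = 3*(15 + 59*(-7 + 10)) = 3*(15 + 59*3) = 3*(15 + 177) = 3*192 = 576)
B(-1)**4 - u = (1/3)**4 - 1*576 = 1/81 - 576 = -46655/81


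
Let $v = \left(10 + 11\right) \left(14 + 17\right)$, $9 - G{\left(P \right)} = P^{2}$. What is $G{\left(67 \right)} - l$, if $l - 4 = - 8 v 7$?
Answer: $31972$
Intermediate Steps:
$G{\left(P \right)} = 9 - P^{2}$
$v = 651$ ($v = 21 \cdot 31 = 651$)
$l = -36452$ ($l = 4 + \left(-8\right) 651 \cdot 7 = 4 - 36456 = -36452$)
$G{\left(67 \right)} - l = \left(9 - 67^{2}\right) - -36452 = \left(9 - 4489\right) + 36452 = -4480 + 36452 = 31972$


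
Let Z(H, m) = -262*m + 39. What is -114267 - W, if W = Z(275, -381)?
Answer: -214128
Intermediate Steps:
Z(H, m) = 39 - 262*m
W = 99861 (W = 39 - 262*(-381) = 39 + 99822 = 99861)
-114267 - W = -114267 - 1*99861 = -114267 - 99861 = -214128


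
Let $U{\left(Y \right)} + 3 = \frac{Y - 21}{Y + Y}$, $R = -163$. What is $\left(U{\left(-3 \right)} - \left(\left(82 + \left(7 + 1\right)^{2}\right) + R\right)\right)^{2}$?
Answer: $324$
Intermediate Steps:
$U{\left(Y \right)} = -3 + \frac{-21 + Y}{2 Y}$ ($U{\left(Y \right)} = -3 + \frac{Y - 21}{Y + Y} = -3 + \frac{-21 + Y}{2 Y}$)
$\left(U{\left(-3 \right)} - \left(\left(82 + \left(7 + 1\right)^{2}\right) + R\right)\right)^{2} = \left(\frac{-21 - -15}{2 \left(-3\right)} - \left(\left(82 + \left(7 + 1\right)^{2}\right) - 163\right)\right)^{2} = \left(\frac{1}{2} \left(- \frac{1}{3}\right) \left(-21 + 15\right) - \left(\left(82 + 8^{2}\right) - 163\right)\right)^{2} = \left(\frac{1}{2} \left(- \frac{1}{3}\right) \left(-6\right) - \left(\left(82 + 64\right) - 163\right)\right)^{2} = \left(1 - \left(146 - 163\right)\right)^{2} = \left(1 - -17\right)^{2} = \left(1 + 17\right)^{2} = 18^{2} = 324$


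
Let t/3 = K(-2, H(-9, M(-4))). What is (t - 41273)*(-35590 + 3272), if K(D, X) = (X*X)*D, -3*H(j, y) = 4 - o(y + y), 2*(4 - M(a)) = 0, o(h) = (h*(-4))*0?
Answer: 4002616618/3 ≈ 1.3342e+9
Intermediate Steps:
o(h) = 0 (o(h) = -4*h*0 = 0)
M(a) = 4 (M(a) = 4 - ½*0 = 4 + 0 = 4)
H(j, y) = -4/3 (H(j, y) = -(4 - 1*0)/3 = -(4 + 0)/3 = -⅓*4 = -4/3)
K(D, X) = D*X² (K(D, X) = X²*D = D*X²)
t = -32/3 (t = 3*(-2*(-4/3)²) = 3*(-2*16/9) = 3*(-32/9) = -32/3 ≈ -10.667)
(t - 41273)*(-35590 + 3272) = (-32/3 - 41273)*(-35590 + 3272) = -123851/3*(-32318) = 4002616618/3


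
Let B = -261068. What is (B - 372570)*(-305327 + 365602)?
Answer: -38192530450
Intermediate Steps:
(B - 372570)*(-305327 + 365602) = (-261068 - 372570)*(-305327 + 365602) = -633638*60275 = -38192530450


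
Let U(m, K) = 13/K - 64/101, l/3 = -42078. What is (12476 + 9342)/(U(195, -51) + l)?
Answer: -112384518/650235911 ≈ -0.17284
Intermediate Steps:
l = -126234 (l = 3*(-42078) = -126234)
U(m, K) = -64/101 + 13/K (U(m, K) = 13/K - 64*1/101 = 13/K - 64/101 = -64/101 + 13/K)
(12476 + 9342)/(U(195, -51) + l) = (12476 + 9342)/((-64/101 + 13/(-51)) - 126234) = 21818/((-64/101 + 13*(-1/51)) - 126234) = 21818/((-64/101 - 13/51) - 126234) = 21818/(-4577/5151 - 126234) = 21818/(-650235911/5151) = 21818*(-5151/650235911) = -112384518/650235911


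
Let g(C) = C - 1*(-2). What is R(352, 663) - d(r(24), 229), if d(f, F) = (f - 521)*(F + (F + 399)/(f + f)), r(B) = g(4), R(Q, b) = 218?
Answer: 435314/3 ≈ 1.4510e+5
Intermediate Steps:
g(C) = 2 + C (g(C) = C + 2 = 2 + C)
r(B) = 6 (r(B) = 2 + 4 = 6)
d(f, F) = (-521 + f)*(F + (399 + F)/(2*f)) (d(f, F) = (-521 + f)*(F + (399 + F)/((2*f))) = (-521 + f)*(F + (399 + F)*(1/(2*f))) = (-521 + f)*(F + (399 + F)/(2*f)))
R(352, 663) - d(r(24), 229) = 218 - (-207879 - 521*229 + 6*(399 - 1041*229 + 2*229*6))/(2*6) = 218 - (-207879 - 119309 + 6*(399 - 238389 + 2748))/(2*6) = 218 - (-207879 - 119309 + 6*(-235242))/(2*6) = 218 - (-207879 - 119309 - 1411452)/(2*6) = 218 - (-1738640)/(2*6) = 218 - 1*(-434660/3) = 218 + 434660/3 = 435314/3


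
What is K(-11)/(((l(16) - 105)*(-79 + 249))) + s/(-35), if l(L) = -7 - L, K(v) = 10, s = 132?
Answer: -287267/76160 ≈ -3.7719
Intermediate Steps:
K(-11)/(((l(16) - 105)*(-79 + 249))) + s/(-35) = 10/((((-7 - 1*16) - 105)*(-79 + 249))) + 132/(-35) = 10/((((-7 - 16) - 105)*170)) + 132*(-1/35) = 10/(((-23 - 105)*170)) - 132/35 = 10/((-128*170)) - 132/35 = 10/(-21760) - 132/35 = 10*(-1/21760) - 132/35 = -1/2176 - 132/35 = -287267/76160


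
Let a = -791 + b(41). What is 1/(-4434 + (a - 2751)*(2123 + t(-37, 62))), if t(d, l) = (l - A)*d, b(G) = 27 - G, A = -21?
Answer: 1/3366654 ≈ 2.9703e-7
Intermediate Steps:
a = -805 (a = -791 + (27 - 1*41) = -791 + (27 - 41) = -791 - 14 = -805)
t(d, l) = d*(21 + l) (t(d, l) = (l - 1*(-21))*d = (l + 21)*d = (21 + l)*d = d*(21 + l))
1/(-4434 + (a - 2751)*(2123 + t(-37, 62))) = 1/(-4434 + (-805 - 2751)*(2123 - 37*(21 + 62))) = 1/(-4434 - 3556*(2123 - 37*83)) = 1/(-4434 - 3556*(2123 - 3071)) = 1/(-4434 - 3556*(-948)) = 1/(-4434 + 3371088) = 1/3366654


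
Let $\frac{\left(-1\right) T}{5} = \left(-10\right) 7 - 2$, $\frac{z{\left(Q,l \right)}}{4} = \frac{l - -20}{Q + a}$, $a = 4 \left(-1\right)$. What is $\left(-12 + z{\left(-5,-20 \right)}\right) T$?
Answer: $-4320$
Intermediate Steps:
$a = -4$
$z{\left(Q,l \right)} = \frac{4 \left(20 + l\right)}{-4 + Q}$ ($z{\left(Q,l \right)} = 4 \frac{l - -20}{Q - 4} = 4 \frac{l + 20}{-4 + Q} = 4 \frac{20 + l}{-4 + Q} = \frac{4 \left(20 + l\right)}{-4 + Q}$)
$T = 360$ ($T = - 5 \left(\left(-10\right) 7 - 2\right) = - 5 \left(-70 - 2\right) = \left(-5\right) \left(-72\right) = 360$)
$\left(-12 + z{\left(-5,-20 \right)}\right) T = \left(-12 + \frac{4 \left(20 - 20\right)}{-4 - 5}\right) 360 = \left(-12 + 4 \frac{1}{-9} \cdot 0\right) 360 = \left(-12 + 4 \left(- \frac{1}{9}\right) 0\right) 360 = \left(-12 + 0\right) 360 = \left(-12\right) 360 = -4320$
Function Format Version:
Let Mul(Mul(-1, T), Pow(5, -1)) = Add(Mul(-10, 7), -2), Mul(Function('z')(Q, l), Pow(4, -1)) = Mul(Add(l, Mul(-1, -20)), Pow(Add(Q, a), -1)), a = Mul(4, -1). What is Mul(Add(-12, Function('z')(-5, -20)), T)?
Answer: -4320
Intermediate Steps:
a = -4
Function('z')(Q, l) = Mul(4, Pow(Add(-4, Q), -1), Add(20, l)) (Function('z')(Q, l) = Mul(4, Mul(Add(l, Mul(-1, -20)), Pow(Add(Q, -4), -1))) = Mul(4, Mul(Add(l, 20), Pow(Add(-4, Q), -1))) = Mul(4, Mul(Add(20, l), Pow(Add(-4, Q), -1))) = Mul(4, Mul(Pow(Add(-4, Q), -1), Add(20, l))) = Mul(4, Pow(Add(-4, Q), -1), Add(20, l)))
T = 360 (T = Mul(-5, Add(Mul(-10, 7), -2)) = Mul(-5, Add(-70, -2)) = Mul(-5, -72) = 360)
Mul(Add(-12, Function('z')(-5, -20)), T) = Mul(Add(-12, Mul(4, Pow(Add(-4, -5), -1), Add(20, -20))), 360) = Mul(Add(-12, Mul(4, Pow(-9, -1), 0)), 360) = Mul(Add(-12, Mul(4, Rational(-1, 9), 0)), 360) = Mul(Add(-12, 0), 360) = Mul(-12, 360) = -4320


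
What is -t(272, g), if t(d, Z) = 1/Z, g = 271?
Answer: -1/271 ≈ -0.0036900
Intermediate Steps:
-t(272, g) = -1/271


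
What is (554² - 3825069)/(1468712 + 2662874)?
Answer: -3518153/4131586 ≈ -0.85153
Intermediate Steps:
(554² - 3825069)/(1468712 + 2662874) = (306916 - 3825069)/4131586 = -3518153*1/4131586 = -3518153/4131586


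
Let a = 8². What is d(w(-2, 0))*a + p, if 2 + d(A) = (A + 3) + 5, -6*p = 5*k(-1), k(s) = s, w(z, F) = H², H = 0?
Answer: 2309/6 ≈ 384.83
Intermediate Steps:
w(z, F) = 0 (w(z, F) = 0² = 0)
a = 64
p = ⅚ (p = -5*(-1)/6 = -⅙*(-5) = ⅚ ≈ 0.83333)
d(A) = 6 + A (d(A) = -2 + ((A + 3) + 5) = -2 + ((3 + A) + 5) = -2 + (8 + A) = 6 + A)
d(w(-2, 0))*a + p = (6 + 0)*64 + ⅚ = 6*64 + ⅚ = 384 + ⅚ = 2309/6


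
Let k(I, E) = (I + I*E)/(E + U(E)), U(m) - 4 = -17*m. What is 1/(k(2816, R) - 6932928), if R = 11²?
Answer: -483/3348690112 ≈ -1.4424e-7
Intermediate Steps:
U(m) = 4 - 17*m
R = 121
k(I, E) = (I + E*I)/(4 - 16*E) (k(I, E) = (I + I*E)/(E + (4 - 17*E)) = (I + E*I)/(4 - 16*E))
1/(k(2816, R) - 6932928) = 1/(-1*2816*(1 + 121)/(-4 + 16*121) - 6932928) = 1/(-1*2816*122/(-4 + 1936) - 6932928) = 1/(-1*2816*122/1932 - 6932928) = 1/(-1*2816*1/1932*122 - 6932928) = 1/(-85888/483 - 6932928) = 1/(-3348690112/483) = -483/3348690112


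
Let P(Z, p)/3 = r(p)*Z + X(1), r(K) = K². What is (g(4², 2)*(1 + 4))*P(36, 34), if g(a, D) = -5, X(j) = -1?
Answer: -3121125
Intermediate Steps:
P(Z, p) = -3 + 3*Z*p² (P(Z, p) = 3*(p²*Z - 1) = 3*(Z*p² - 1) = 3*(-1 + Z*p²) = -3 + 3*Z*p²)
(g(4², 2)*(1 + 4))*P(36, 34) = (-5*(1 + 4))*(-3 + 3*36*34²) = (-5*5)*(-3 + 3*36*1156) = -25*(-3 + 124848) = -25*124845 = -3121125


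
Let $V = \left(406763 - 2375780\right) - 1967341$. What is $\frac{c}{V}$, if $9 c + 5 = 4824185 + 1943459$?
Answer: $- \frac{6767639}{35427222} \approx -0.19103$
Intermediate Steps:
$c = \frac{6767639}{9}$ ($c = - \frac{5}{9} + \frac{4824185 + 1943459}{9} = - \frac{5}{9} + \frac{1}{9} \cdot 6767644 = - \frac{5}{9} + \frac{6767644}{9} = \frac{6767639}{9} \approx 7.5196 \cdot 10^{5}$)
$V = -3936358$ ($V = \left(406763 - 2375780\right) - 1967341 = -1969017 - 1967341 = -3936358$)
$\frac{c}{V} = \frac{6767639}{9 \left(-3936358\right)} = \frac{6767639}{9} \left(- \frac{1}{3936358}\right) = - \frac{6767639}{35427222}$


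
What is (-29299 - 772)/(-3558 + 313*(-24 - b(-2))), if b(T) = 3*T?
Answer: 30071/9192 ≈ 3.2714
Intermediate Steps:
(-29299 - 772)/(-3558 + 313*(-24 - b(-2))) = (-29299 - 772)/(-3558 + 313*(-24 - 3*(-2))) = -30071/(-3558 + 313*(-24 - 1*(-6))) = -30071/(-3558 + 313*(-24 + 6)) = -30071/(-3558 + 313*(-18)) = -30071/(-3558 - 5634) = -30071/(-9192) = -30071*(-1/9192) = 30071/9192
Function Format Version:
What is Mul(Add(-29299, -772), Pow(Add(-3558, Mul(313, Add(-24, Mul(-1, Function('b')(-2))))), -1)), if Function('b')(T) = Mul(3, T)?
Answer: Rational(30071, 9192) ≈ 3.2714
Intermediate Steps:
Mul(Add(-29299, -772), Pow(Add(-3558, Mul(313, Add(-24, Mul(-1, Function('b')(-2))))), -1)) = Mul(Add(-29299, -772), Pow(Add(-3558, Mul(313, Add(-24, Mul(-1, Mul(3, -2))))), -1)) = Mul(-30071, Pow(Add(-3558, Mul(313, Add(-24, Mul(-1, -6)))), -1)) = Mul(-30071, Pow(Add(-3558, Mul(313, Add(-24, 6))), -1)) = Mul(-30071, Pow(Add(-3558, Mul(313, -18)), -1)) = Mul(-30071, Pow(Add(-3558, -5634), -1)) = Mul(-30071, Pow(-9192, -1)) = Mul(-30071, Rational(-1, 9192)) = Rational(30071, 9192)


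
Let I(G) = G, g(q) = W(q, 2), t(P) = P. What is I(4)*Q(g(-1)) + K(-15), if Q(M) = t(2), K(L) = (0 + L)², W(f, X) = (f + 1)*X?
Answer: 233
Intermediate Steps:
W(f, X) = X*(1 + f) (W(f, X) = (1 + f)*X = X*(1 + f))
g(q) = 2 + 2*q (g(q) = 2*(1 + q) = 2 + 2*q)
K(L) = L²
Q(M) = 2
I(4)*Q(g(-1)) + K(-15) = 4*2 + (-15)² = 8 + 225 = 233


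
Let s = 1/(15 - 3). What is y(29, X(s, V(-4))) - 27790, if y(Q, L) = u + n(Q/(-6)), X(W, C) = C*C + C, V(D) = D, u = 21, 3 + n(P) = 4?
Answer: -27768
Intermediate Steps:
n(P) = 1 (n(P) = -3 + 4 = 1)
s = 1/12 ≈ 0.083333
X(W, C) = C + C² (X(W, C) = C² + C = C + C²)
y(Q, L) = 22 (y(Q, L) = 21 + 1 = 22)
y(29, X(s, V(-4))) - 27790 = 22 - 27790 = -27768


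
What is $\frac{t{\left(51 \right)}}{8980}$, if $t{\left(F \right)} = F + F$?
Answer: $\frac{51}{4490} \approx 0.011359$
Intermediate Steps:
$t{\left(F \right)} = 2 F$
$\frac{t{\left(51 \right)}}{8980} = \frac{2 \cdot 51}{8980} = 102 \cdot \frac{1}{8980} = \frac{51}{4490}$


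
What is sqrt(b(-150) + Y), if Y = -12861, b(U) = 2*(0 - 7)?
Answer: 5*I*sqrt(515) ≈ 113.47*I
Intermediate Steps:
b(U) = -14 (b(U) = 2*(-7) = -14)
sqrt(b(-150) + Y) = sqrt(-14 - 12861) = sqrt(-12875) = 5*I*sqrt(515)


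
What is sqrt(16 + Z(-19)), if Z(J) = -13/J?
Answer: sqrt(6023)/19 ≈ 4.0846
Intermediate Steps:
sqrt(16 + Z(-19)) = sqrt(16 - 13/(-19)) = sqrt(16 - 13*(-1/19)) = sqrt(16 + 13/19) = sqrt(317/19) = sqrt(6023)/19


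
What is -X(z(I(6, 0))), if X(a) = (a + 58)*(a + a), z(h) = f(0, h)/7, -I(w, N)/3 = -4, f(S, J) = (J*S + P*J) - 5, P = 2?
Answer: -16150/49 ≈ -329.59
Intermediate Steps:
f(S, J) = -5 + 2*J + J*S (f(S, J) = (J*S + 2*J) - 5 = (2*J + J*S) - 5 = -5 + 2*J + J*S)
I(w, N) = 12 (I(w, N) = -3*(-4) = 12)
z(h) = -5/7 + 2*h/7 (z(h) = (-5 + 2*h + h*0)/7 = (-5 + 2*h + 0)*(⅐) = (-5 + 2*h)*(⅐) = -5/7 + 2*h/7)
X(a) = 2*a*(58 + a) (X(a) = (58 + a)*(2*a) = 2*a*(58 + a))
-X(z(I(6, 0))) = -2*(-5/7 + (2/7)*12)*(58 + (-5/7 + (2/7)*12)) = -2*(-5/7 + 24/7)*(58 + (-5/7 + 24/7)) = -2*19*(58 + 19/7)/7 = -2*19*425/(7*7) = -1*16150/49 = -16150/49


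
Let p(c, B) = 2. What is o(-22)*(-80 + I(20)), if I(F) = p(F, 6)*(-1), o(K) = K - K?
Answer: 0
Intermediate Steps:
o(K) = 0
I(F) = -2 (I(F) = 2*(-1) = -2)
o(-22)*(-80 + I(20)) = 0*(-80 - 2) = 0*(-82) = 0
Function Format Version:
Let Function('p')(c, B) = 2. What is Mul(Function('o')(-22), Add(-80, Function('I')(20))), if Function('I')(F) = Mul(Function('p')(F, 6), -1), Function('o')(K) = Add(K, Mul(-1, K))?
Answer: 0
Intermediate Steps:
Function('o')(K) = 0
Function('I')(F) = -2 (Function('I')(F) = Mul(2, -1) = -2)
Mul(Function('o')(-22), Add(-80, Function('I')(20))) = Mul(0, Add(-80, -2)) = Mul(0, -82) = 0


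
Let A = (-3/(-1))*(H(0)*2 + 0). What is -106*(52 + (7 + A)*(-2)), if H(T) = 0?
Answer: -4028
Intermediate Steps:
A = 0 (A = (-3/(-1))*(0*2 + 0) = (-3*(-1))*(0 + 0) = 3*0 = 0)
-106*(52 + (7 + A)*(-2)) = -106*(52 + (7 + 0)*(-2)) = -106*(52 + 7*(-2)) = -106*(52 - 14) = -106*38 = -4028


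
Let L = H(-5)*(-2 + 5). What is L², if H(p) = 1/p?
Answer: 9/25 ≈ 0.36000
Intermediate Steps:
L = -⅗ (L = (-2 + 5)/(-5) = -⅕*3 = -⅗ ≈ -0.60000)
L² = (-⅗)² = 9/25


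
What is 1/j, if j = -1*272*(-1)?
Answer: 1/272 ≈ 0.0036765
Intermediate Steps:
j = 272 (j = -272*(-1) = 272)
1/j = 1/272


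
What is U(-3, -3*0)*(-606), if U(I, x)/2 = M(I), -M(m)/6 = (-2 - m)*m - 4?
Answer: -50904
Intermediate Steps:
M(m) = 24 - 6*m*(-2 - m) (M(m) = -6*((-2 - m)*m - 4) = -6*(m*(-2 - m) - 4) = -6*(-4 + m*(-2 - m)) = 24 - 6*m*(-2 - m))
U(I, x) = 48 + 12*I² + 24*I (U(I, x) = 2*(24 + 6*I² + 12*I) = 48 + 12*I² + 24*I)
U(-3, -3*0)*(-606) = (48 + 12*(-3)² + 24*(-3))*(-606) = (48 + 12*9 - 72)*(-606) = (48 + 108 - 72)*(-606) = 84*(-606) = -50904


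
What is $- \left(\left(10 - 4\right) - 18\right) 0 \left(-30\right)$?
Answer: $0$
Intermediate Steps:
$- \left(\left(10 - 4\right) - 18\right) 0 \left(-30\right) = - \left(6 - 18\right) 0 \left(-30\right) = - \left(-12\right) 0 \left(-30\right) = - 0 \left(-30\right) = \left(-1\right) 0 = 0$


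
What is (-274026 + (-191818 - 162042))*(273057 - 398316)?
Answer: 78648372474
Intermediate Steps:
(-274026 + (-191818 - 162042))*(273057 - 398316) = (-274026 - 353860)*(-125259) = -627886*(-125259) = 78648372474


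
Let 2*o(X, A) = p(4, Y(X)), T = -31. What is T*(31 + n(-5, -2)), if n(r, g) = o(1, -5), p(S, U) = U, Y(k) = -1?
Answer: -1891/2 ≈ -945.50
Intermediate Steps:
o(X, A) = -½ (o(X, A) = (½)*(-1) = -½)
n(r, g) = -½
T*(31 + n(-5, -2)) = -31*(31 - ½) = -31*61/2 = -1891/2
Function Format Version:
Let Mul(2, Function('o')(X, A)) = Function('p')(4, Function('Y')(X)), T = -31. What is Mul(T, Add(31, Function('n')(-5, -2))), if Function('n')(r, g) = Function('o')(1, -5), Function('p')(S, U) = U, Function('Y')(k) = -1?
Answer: Rational(-1891, 2) ≈ -945.50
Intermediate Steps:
Function('o')(X, A) = Rational(-1, 2) (Function('o')(X, A) = Mul(Rational(1, 2), -1) = Rational(-1, 2))
Function('n')(r, g) = Rational(-1, 2)
Mul(T, Add(31, Function('n')(-5, -2))) = Mul(-31, Add(31, Rational(-1, 2))) = Mul(-31, Rational(61, 2)) = Rational(-1891, 2)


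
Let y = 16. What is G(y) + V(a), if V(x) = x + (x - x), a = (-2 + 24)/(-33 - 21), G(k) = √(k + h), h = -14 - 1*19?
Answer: -11/27 + I*√17 ≈ -0.40741 + 4.1231*I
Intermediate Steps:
h = -33 (h = -14 - 19 = -33)
G(k) = √(-33 + k) (G(k) = √(k - 33) = √(-33 + k))
a = -11/27 (a = 22/(-54) = 22*(-1/54) = -11/27 ≈ -0.40741)
V(x) = x (V(x) = x + 0 = x)
G(y) + V(a) = √(-33 + 16) - 11/27 = √(-17) - 11/27 = I*√17 - 11/27 = -11/27 + I*√17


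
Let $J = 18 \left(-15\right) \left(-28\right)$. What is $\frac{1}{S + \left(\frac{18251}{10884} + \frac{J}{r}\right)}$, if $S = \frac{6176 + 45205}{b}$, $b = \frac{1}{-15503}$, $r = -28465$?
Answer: $- \frac{61962612}{49356916006621181} \approx -1.2554 \cdot 10^{-9}$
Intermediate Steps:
$b = - \frac{1}{15503} \approx -6.4504 \cdot 10^{-5}$
$J = 7560$ ($J = \left(-270\right) \left(-28\right) = 7560$)
$S = -796559643$ ($S = \frac{6176 + 45205}{- \frac{1}{15503}} = 51381 \left(-15503\right) = -796559643$)
$\frac{1}{S + \left(\frac{18251}{10884} + \frac{J}{r}\right)} = \frac{1}{-796559643 + \left(\frac{18251}{10884} + \frac{7560}{-28465}\right)} = \frac{1}{-796559643 + \left(18251 \cdot \frac{1}{10884} + 7560 \left(- \frac{1}{28465}\right)\right)} = \frac{1}{-796559643 + \left(\frac{18251}{10884} - \frac{1512}{5693}\right)} = \frac{1}{-796559643 + \frac{87446335}{61962612}} = \frac{1}{- \frac{49356916006621181}{61962612}} = - \frac{61962612}{49356916006621181}$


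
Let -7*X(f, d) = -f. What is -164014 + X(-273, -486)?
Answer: -164053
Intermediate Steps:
X(f, d) = f/7 (X(f, d) = -(-1)*f/7 = f/7)
-164014 + X(-273, -486) = -164014 + (⅐)*(-273) = -164014 - 39 = -164053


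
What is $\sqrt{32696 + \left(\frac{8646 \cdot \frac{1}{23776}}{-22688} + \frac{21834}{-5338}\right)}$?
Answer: $\frac{\sqrt{66177063571098721319688926}}{44991824096} \approx 180.81$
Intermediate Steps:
$\sqrt{32696 + \left(\frac{8646 \cdot \frac{1}{23776}}{-22688} + \frac{21834}{-5338}\right)} = \sqrt{32696 + \left(8646 \cdot \frac{1}{23776} \left(- \frac{1}{22688}\right) + 21834 \left(- \frac{1}{5338}\right)\right)} = \sqrt{32696 + \left(\frac{4323}{11888} \left(- \frac{1}{22688}\right) - \frac{10917}{2669}\right)} = \sqrt{32696 - \frac{2944489581735}{719869185536}} = \sqrt{\frac{23533898400703321}{719869185536}} = \frac{\sqrt{66177063571098721319688926}}{44991824096}$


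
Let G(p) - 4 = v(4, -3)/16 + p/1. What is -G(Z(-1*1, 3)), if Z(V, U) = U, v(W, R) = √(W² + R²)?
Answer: -117/16 ≈ -7.3125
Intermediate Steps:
v(W, R) = √(R² + W²)
G(p) = 69/16 + p (G(p) = 4 + (√((-3)² + 4²)/16 + p/1) = 4 + (√(9 + 16)*(1/16) + p*1) = 4 + (√25*(1/16) + p) = 4 + (5*(1/16) + p) = 4 + (5/16 + p) = 69/16 + p)
-G(Z(-1*1, 3)) = -(69/16 + 3) = -1*117/16 = -117/16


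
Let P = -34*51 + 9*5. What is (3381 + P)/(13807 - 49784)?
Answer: -1692/35977 ≈ -0.047030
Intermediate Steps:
P = -1689 (P = -1734 + 45 = -1689)
(3381 + P)/(13807 - 49784) = (3381 - 1689)/(13807 - 49784) = 1692/(-35977) = 1692*(-1/35977) = -1692/35977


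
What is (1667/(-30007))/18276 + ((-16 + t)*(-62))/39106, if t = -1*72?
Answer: 1496024243645/10723020294396 ≈ 0.13952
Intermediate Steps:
t = -72
(1667/(-30007))/18276 + ((-16 + t)*(-62))/39106 = (1667/(-30007))/18276 + ((-16 - 72)*(-62))/39106 = (1667*(-1/30007))*(1/18276) - 88*(-62)*(1/39106) = -1667/30007*1/18276 + 5456*(1/39106) = -1667/548407932 + 2728/19553 = 1496024243645/10723020294396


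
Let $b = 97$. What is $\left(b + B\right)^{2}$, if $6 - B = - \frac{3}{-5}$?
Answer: $\frac{262144}{25} \approx 10486.0$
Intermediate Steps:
$B = \frac{27}{5}$ ($B = 6 - - \frac{3}{-5} = 6 - \left(-3\right) \left(- \frac{1}{5}\right) = 6 - \frac{3}{5} = \frac{27}{5} \approx 5.4$)
$\left(b + B\right)^{2} = \left(97 + \frac{27}{5}\right)^{2} = \left(\frac{512}{5}\right)^{2} = \frac{262144}{25}$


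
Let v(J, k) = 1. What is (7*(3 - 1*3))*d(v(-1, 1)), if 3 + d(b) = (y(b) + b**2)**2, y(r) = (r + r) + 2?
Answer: 0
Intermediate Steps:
y(r) = 2 + 2*r (y(r) = 2*r + 2 = 2 + 2*r)
d(b) = -3 + (2 + b**2 + 2*b)**2 (d(b) = -3 + ((2 + 2*b) + b**2)**2 = -3 + (2 + b**2 + 2*b)**2)
(7*(3 - 1*3))*d(v(-1, 1)) = (7*(3 - 1*3))*(-3 + (2 + 1**2 + 2*1)**2) = (7*(3 - 3))*(-3 + (2 + 1 + 2)**2) = (7*0)*(-3 + 5**2) = 0*(-3 + 25) = 0*22 = 0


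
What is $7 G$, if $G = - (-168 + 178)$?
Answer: $-70$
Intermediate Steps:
$G = -10$ ($G = \left(-1\right) 10 = -10$)
$7 G = 7 \left(-10\right) = -70$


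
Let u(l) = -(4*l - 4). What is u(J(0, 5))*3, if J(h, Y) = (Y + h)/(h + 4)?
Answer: -3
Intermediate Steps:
J(h, Y) = (Y + h)/(4 + h)
u(l) = 4 - 4*l (u(l) = -(-4 + 4*l) = 4 - 4*l)
u(J(0, 5))*3 = (4 - 4*(5 + 0)/(4 + 0))*3 = (4 - 4*5/4)*3 = (4 - 5)*3 = -1*3 = -3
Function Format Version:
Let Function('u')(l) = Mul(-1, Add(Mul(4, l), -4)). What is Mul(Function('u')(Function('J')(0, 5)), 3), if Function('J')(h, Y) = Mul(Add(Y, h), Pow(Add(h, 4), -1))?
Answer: -3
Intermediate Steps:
Function('J')(h, Y) = Mul(Pow(Add(4, h), -1), Add(Y, h)) (Function('J')(h, Y) = Mul(Add(Y, h), Pow(Add(4, h), -1)) = Mul(Pow(Add(4, h), -1), Add(Y, h)))
Function('u')(l) = Add(4, Mul(-4, l)) (Function('u')(l) = Mul(-1, Add(-4, Mul(4, l))) = Add(4, Mul(-4, l)))
Mul(Function('u')(Function('J')(0, 5)), 3) = Mul(Add(4, Mul(-4, Mul(Pow(Add(4, 0), -1), Add(5, 0)))), 3) = Mul(Add(4, Mul(-4, Mul(Pow(4, -1), 5))), 3) = Mul(Add(4, Mul(-4, Mul(Rational(1, 4), 5))), 3) = Mul(Add(4, Mul(-4, Rational(5, 4))), 3) = Mul(Add(4, -5), 3) = Mul(-1, 3) = -3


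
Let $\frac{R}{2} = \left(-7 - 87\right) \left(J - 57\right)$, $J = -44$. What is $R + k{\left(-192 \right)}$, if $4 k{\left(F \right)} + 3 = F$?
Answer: $\frac{75757}{4} \approx 18939.0$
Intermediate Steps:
$k{\left(F \right)} = - \frac{3}{4} + \frac{F}{4}$
$R = 18988$ ($R = 2 \left(-7 - 87\right) \left(-44 - 57\right) = 2 \left(- 94 \left(-44 - 57\right)\right) = 2 \left(\left(-94\right) \left(-101\right)\right) = 2 \cdot 9494 = 18988$)
$R + k{\left(-192 \right)} = 18988 + \left(- \frac{3}{4} + \frac{1}{4} \left(-192\right)\right) = 18988 - \frac{195}{4} = \frac{75757}{4}$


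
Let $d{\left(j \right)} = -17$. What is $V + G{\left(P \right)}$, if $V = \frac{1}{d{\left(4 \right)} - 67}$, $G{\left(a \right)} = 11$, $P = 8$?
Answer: $\frac{923}{84} \approx 10.988$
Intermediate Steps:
$V = - \frac{1}{84}$ ($V = \frac{1}{-17 - 67} = \frac{1}{-84} = - \frac{1}{84} \approx -0.011905$)
$V + G{\left(P \right)} = - \frac{1}{84} + 11 = \frac{923}{84}$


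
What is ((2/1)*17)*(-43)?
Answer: -1462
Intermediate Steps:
((2/1)*17)*(-43) = ((2*1)*17)*(-43) = (2*17)*(-43) = 34*(-43) = -1462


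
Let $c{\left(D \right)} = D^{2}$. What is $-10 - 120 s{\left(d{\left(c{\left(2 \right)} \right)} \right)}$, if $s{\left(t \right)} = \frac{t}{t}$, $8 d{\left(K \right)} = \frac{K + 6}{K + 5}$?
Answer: $-130$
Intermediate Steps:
$d{\left(K \right)} = \frac{6 + K}{8 \left(5 + K\right)}$ ($d{\left(K \right)} = \frac{\left(K + 6\right) \frac{1}{K + 5}}{8} = \frac{\left(6 + K\right) \frac{1}{5 + K}}{8} = \frac{\frac{1}{5 + K} \left(6 + K\right)}{8} = \frac{6 + K}{8 \left(5 + K\right)}$)
$s{\left(t \right)} = 1$
$-10 - 120 s{\left(d{\left(c{\left(2 \right)} \right)} \right)} = -10 - 120 = -130$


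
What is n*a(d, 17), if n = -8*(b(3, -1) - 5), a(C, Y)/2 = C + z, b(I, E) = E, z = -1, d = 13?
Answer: 1152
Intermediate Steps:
a(C, Y) = -2 + 2*C (a(C, Y) = 2*(C - 1) = 2*(-1 + C) = -2 + 2*C)
n = 48 (n = -8*(-1 - 5) = -8*(-6) = 48)
n*a(d, 17) = 48*(-2 + 2*13) = 48*(-2 + 26) = 48*24 = 1152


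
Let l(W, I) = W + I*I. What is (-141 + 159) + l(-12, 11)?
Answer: 127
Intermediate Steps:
l(W, I) = W + I²
(-141 + 159) + l(-12, 11) = (-141 + 159) + (-12 + 11²) = 18 + (-12 + 121) = 18 + 109 = 127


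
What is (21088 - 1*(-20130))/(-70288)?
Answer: -20609/35144 ≈ -0.58642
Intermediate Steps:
(21088 - 1*(-20130))/(-70288) = (21088 + 20130)*(-1/70288) = 41218*(-1/70288) = -20609/35144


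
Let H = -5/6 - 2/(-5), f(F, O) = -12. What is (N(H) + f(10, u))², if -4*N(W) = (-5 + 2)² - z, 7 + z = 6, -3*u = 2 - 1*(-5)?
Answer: 841/4 ≈ 210.25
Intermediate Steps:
u = -7/3 (u = -(2 - 1*(-5))/3 = -(2 + 5)/3 = -⅓*7 = -7/3 ≈ -2.3333)
z = -1 (z = -7 + 6 = -1)
H = -13/30 (H = -5*⅙ - 2*(-⅕) = -⅚ + ⅖ = -13/30 ≈ -0.43333)
N(W) = -5/2 (N(W) = -((-5 + 2)² - 1*(-1))/4 = -((-3)² + 1)/4 = -(9 + 1)/4 = -¼*10 = -5/2)
(N(H) + f(10, u))² = (-5/2 - 12)² = (-29/2)² = 841/4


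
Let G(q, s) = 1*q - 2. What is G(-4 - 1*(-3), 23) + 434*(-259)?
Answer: -112409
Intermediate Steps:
G(q, s) = -2 + q (G(q, s) = q - 2 = -2 + q)
G(-4 - 1*(-3), 23) + 434*(-259) = (-2 + (-4 - 1*(-3))) + 434*(-259) = (-2 + (-4 + 3)) - 112406 = (-2 - 1) - 112406 = -3 - 112406 = -112409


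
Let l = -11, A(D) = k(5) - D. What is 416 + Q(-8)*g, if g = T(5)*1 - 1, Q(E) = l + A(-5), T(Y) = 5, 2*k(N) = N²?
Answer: 442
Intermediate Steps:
k(N) = N²/2
A(D) = 25/2 - D (A(D) = (½)*5² - D = (½)*25 - D = 25/2 - D)
Q(E) = 13/2 (Q(E) = -11 + (25/2 - 1*(-5)) = -11 + (25/2 + 5) = -11 + 35/2 = 13/2)
g = 4 (g = 5*1 - 1 = 5 - 1 = 4)
416 + Q(-8)*g = 416 + (13/2)*4 = 416 + 26 = 442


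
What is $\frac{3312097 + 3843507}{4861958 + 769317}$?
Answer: $\frac{7155604}{5631275} \approx 1.2707$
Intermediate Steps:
$\frac{3312097 + 3843507}{4861958 + 769317} = \frac{7155604}{5631275}$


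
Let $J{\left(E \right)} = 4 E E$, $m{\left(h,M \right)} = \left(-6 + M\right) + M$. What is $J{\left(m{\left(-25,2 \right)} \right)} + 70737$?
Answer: $70753$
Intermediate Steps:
$m{\left(h,M \right)} = -6 + 2 M$
$J{\left(E \right)} = 4 E^{2}$
$J{\left(m{\left(-25,2 \right)} \right)} + 70737 = 4 \left(-6 + 2 \cdot 2\right)^{2} + 70737 = 4 \left(-6 + 4\right)^{2} + 70737 = 4 \left(-2\right)^{2} + 70737 = 4 \cdot 4 + 70737 = 16 + 70737 = 70753$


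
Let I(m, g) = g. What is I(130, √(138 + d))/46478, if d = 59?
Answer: √197/46478 ≈ 0.00030199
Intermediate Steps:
I(130, √(138 + d))/46478 = √(138 + 59)/46478 = √197*(1/46478) = √197/46478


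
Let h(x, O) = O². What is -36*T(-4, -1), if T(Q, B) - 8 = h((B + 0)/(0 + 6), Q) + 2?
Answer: -936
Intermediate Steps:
T(Q, B) = 10 + Q² (T(Q, B) = 8 + (Q² + 2) = 8 + (2 + Q²) = 10 + Q²)
-36*T(-4, -1) = -36*(10 + (-4)²) = -36*(10 + 16) = -36*26 = -936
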